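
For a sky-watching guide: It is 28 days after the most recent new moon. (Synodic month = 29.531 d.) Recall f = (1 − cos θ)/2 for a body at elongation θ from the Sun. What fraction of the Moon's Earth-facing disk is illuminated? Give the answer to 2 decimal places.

0.03

Phase angle: θ = 360°·(28 d)/(29.531 d) = 341.3°.
cos 341.3° = 0.947, so f = (1 − 0.947)/2 = 0.026.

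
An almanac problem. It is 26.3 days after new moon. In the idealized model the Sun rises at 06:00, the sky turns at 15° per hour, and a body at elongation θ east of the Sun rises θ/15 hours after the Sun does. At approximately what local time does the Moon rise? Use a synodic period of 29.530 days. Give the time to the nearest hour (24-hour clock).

The Moon has covered 26.3/29.530 of its cycle, so θ ≈ 360° × 26.3/29.530 = 320.6°.
Delay after the Sun = 320.6° / (15°/h) ≈ 21.37 h.
06:00 + 21.37 h ≈ 03:22 → 03:00 to the nearest hour.

03:00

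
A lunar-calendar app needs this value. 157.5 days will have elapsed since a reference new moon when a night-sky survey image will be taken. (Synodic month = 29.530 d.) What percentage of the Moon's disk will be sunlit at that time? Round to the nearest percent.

75%

Reduce mod P: 157.5 − 5×29.530 = 9.85 d into the current lunation.
Phase angle: θ = 360°·(9.85 d)/(29.530 d) = 120.1°.
Illuminated fraction = (1 − cos 120.1°)/2 = (1 − (-0.501))/2 ≈ 0.751, so 75%.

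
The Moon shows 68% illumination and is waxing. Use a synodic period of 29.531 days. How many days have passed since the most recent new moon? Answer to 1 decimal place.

Invert f = (1 − cos θ)/2 to get cos θ = 1 − 2(0.68) = -0.360, hence θ₀ = arccos -0.360 = 111.1°.
The Moon is waxing (0°–180°), so θ = 111.1° directly.
Age = 29.531 × 111.1°/360° ≈ 9.11 days.

9.1 days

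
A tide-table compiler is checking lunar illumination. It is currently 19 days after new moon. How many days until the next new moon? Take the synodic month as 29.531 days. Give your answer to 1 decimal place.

10.5 days

One full lunation from the last new moon is 29.531 d; remaining = 29.531 − 19 = 10.531 d.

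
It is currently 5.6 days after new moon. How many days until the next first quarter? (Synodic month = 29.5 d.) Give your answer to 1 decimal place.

1.8 days

First quarter is 0.25 of the way through the cycle: age 0.25 × 29.5 = 7.375 d.
That is 7.375 − 5.6 = 1.775 days ahead.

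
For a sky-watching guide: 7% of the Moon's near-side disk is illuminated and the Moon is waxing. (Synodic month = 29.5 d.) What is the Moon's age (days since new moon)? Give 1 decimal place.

2.5 days

From f = (1 − cos θ)/2: cos θ = 1 − 2×0.07 = 0.860; arccos → 30.7°.
Waxing ⇒ before full, so θ = 30.7°.
At 360°/29.5 d per day, 30.7° corresponds to 2.51 days.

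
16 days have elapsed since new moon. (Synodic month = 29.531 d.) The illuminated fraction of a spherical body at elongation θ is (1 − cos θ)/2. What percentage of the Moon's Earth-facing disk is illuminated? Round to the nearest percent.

98%

Elongation θ = 360° × 16/29.531 ≈ 195.0°.
With cos θ = (-0.966), the lit fraction is (1 − (-0.966))/2 ≈ 0.983, so 98%.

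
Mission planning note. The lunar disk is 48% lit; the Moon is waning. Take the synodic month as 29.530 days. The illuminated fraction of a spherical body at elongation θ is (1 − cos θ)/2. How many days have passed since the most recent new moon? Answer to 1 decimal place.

Invert f = (1 − cos θ)/2 to get cos θ = 1 − 2(0.48) = 0.040, hence θ₀ = arccos 0.040 = 87.7°.
A waning Moon lies in 180°–360°, so θ = 360° − 87.7° = 272.3°.
At 360°/29.530 d per day, 272.3° corresponds to 22.34 days.

22.3 days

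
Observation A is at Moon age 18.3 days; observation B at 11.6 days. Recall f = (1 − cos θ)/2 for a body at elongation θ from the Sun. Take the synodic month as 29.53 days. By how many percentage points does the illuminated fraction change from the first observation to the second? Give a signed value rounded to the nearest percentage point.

+3 pp

θ₁ = 360° × 18.3/29.53 = 223.1°, f₁ = (1 − cos θ₁)/2 = 0.865.
θ₂ = 360° × 11.6/29.53 = 141.4°, f₂ = (1 − cos θ₂)/2 = 0.891.
Change = f₂ − f₁ = +0.026 → +3 percentage points.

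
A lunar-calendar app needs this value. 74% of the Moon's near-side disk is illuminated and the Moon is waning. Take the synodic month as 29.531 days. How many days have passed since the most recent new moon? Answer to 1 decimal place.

From f = (1 − cos θ)/2: cos θ = 1 − 2×0.74 = -0.480; arccos → 118.7°.
A waning Moon lies in 180°–360°, so θ = 360° − 118.7° = 241.3°.
That fraction of the synodic month is 241.3/360 × 29.531 d ≈ 19.80 d.

19.8 days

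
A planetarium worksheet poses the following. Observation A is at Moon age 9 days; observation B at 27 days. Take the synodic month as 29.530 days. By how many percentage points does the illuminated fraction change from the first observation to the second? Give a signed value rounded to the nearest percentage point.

-60 pp

θ₁ = 360° × 9/29.530 = 109.7°, f₁ = (1 − cos θ₁)/2 = 0.669.
θ₂ = 360° × 27/29.530 = 329.2°, f₂ = (1 − cos θ₂)/2 = 0.071.
Change = f₂ − f₁ = -0.598 → -60 percentage points.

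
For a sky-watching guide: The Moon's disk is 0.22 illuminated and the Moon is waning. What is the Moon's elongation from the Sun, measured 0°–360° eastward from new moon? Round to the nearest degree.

From f = (1 − cos θ)/2: cos θ = 1 − 2×0.22 = 0.560; arccos → 55.9°.
Waning ⇒ past full, so θ = 360° − 55.9° = 304.1°.

304°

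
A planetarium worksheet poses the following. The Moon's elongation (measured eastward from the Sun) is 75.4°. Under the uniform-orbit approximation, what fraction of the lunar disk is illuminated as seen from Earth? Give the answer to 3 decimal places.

0.374

f = (1 − cos 75.4°)/2 = (1 − 0.252)/2 ≈ 0.374.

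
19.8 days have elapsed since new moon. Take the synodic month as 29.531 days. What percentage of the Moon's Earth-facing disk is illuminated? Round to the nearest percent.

Phase angle: θ = 360°·(19.8 d)/(29.531 d) = 241.4°.
Illuminated fraction = (1 − cos 241.4°)/2 = (1 − (-0.479))/2 ≈ 0.740, so 74%.

74%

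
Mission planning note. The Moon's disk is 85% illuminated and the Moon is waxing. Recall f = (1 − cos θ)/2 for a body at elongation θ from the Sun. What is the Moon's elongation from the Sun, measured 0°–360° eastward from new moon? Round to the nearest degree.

cos θ = 1 − 2f = -0.700, giving a principal value of 134.4°.
Waxing ⇒ before full, so θ = 134.4°.

134°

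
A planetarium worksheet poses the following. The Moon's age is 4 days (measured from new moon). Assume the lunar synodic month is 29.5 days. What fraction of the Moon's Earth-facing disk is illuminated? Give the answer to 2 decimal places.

0.17

The Moon has covered 4/29.5 of its cycle, so θ ≈ 360° × 4/29.5 = 48.8°.
cos 48.8° = 0.659, so f = (1 − 0.659)/2 = 0.171.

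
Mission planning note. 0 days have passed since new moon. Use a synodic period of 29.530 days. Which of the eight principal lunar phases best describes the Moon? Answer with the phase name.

θ ≈ 360° × 0/29.530 = 0°, which falls in the new moon sector.

new moon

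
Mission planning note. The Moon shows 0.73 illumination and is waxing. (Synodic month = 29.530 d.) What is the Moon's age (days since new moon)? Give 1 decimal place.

9.6 days

From f = (1 − cos θ)/2: cos θ = 1 − 2×0.73 = -0.460; arccos → 117.4°.
Waxing ⇒ before full, so θ = 117.4°.
That fraction of the synodic month is 117.4/360 × 29.530 d ≈ 9.63 d.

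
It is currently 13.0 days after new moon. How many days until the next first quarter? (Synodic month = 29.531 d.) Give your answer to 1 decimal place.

23.9 days

First quarter is 0.25 of the way through the cycle: age 0.25 × 29.531 = 7.383 d.
Already past this cycle's first quarter; the next is at 7.383 + 29.531 = 36.914 d, so 36.914 − 13.0 = 23.914 days.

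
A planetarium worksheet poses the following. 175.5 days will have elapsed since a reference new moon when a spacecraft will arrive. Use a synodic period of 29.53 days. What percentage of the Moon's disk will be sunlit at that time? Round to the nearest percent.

175.5/29.53 = 5.943 lunations, so 5 complete cycles and 27.85 d into the next.
Phase angle: θ = 360°·(27.85 d)/(29.53 d) = 339.5°.
Illuminated fraction = (1 − cos 339.5°)/2 = (1 − 0.937)/2 ≈ 0.032, so 3%.

3%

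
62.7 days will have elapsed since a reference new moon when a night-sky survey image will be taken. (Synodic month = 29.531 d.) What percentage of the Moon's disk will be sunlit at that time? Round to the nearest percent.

14%

62.7 d spans 2 complete synodic months (2 × 29.531 = 59.06 d) plus 3.64 d.
Elongation θ = 360° × 3.64/29.531 ≈ 44.3°.
cos 44.3° = 0.715, so f = (1 − 0.715)/2 = 0.142, so 14%.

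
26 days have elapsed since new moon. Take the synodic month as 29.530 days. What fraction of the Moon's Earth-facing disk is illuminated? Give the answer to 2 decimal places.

0.13

Elongation θ = 360° × 26/29.530 ≈ 317.0°.
cos 317.0° = 0.731, so f = (1 − 0.731)/2 = 0.135.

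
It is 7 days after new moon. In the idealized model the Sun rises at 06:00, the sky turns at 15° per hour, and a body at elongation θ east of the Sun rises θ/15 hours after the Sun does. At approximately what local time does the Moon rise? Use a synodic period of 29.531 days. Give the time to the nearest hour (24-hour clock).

Elongation θ = 360° × 7/29.531 ≈ 85.3°.
The Moon trails the Sun by θ/15 = 85.3/15 ≈ 5.69 hours.
06:00 + 5.69 h ≈ 11:41 → 12:00 to the nearest hour.

12:00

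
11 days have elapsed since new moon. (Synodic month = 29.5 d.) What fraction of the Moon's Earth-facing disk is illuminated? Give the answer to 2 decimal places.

0.85

Elongation θ = 360° × 11/29.5 ≈ 134.2°.
cos 134.2° = (-0.698), so f = (1 − (-0.698))/2 = 0.849.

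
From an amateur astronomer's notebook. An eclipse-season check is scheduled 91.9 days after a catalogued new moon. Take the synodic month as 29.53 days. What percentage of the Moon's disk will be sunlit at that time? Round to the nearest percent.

91.9 d spans 3 complete synodic months (3 × 29.53 = 88.59 d) plus 3.31 d.
The Moon has covered 3.31/29.53 of its cycle, so θ ≈ 360° × 3.31/29.53 = 40.4°.
Illuminated fraction = (1 − cos 40.4°)/2 = (1 − 0.762)/2 ≈ 0.119, so 12%.

12%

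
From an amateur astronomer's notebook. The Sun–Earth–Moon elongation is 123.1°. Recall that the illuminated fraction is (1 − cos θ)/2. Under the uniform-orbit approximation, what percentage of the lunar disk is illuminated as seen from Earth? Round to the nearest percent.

f = (1 − cos 123.1°)/2 = (1 − (-0.546))/2 ≈ 0.773, i.e. 77%.

77%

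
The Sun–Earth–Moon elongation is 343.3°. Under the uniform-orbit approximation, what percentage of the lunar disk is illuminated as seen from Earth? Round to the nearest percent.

f = (1 − cos 343.3°)/2 = (1 − 0.958)/2 ≈ 0.021, i.e. 2%.

2%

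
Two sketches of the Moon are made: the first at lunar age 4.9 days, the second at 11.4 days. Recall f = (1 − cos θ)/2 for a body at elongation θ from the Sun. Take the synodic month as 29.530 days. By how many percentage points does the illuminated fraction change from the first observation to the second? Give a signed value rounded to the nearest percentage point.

+63 percentage points

θ₁ = 360° × 4.9/29.530 = 59.7°, f₁ = (1 − cos θ₁)/2 = 0.248.
θ₂ = 360° × 11.4/29.530 = 139.0°, f₂ = (1 − cos θ₂)/2 = 0.877.
Change = f₂ − f₁ = +0.629 → +63 percentage points.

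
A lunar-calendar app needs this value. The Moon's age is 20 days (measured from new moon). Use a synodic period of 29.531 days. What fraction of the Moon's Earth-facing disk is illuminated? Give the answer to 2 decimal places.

Phase angle: θ = 360°·(20 d)/(29.531 d) = 243.8°.
Illuminated fraction = (1 − cos 243.8°)/2 = (1 − (-0.441))/2 ≈ 0.721.

0.72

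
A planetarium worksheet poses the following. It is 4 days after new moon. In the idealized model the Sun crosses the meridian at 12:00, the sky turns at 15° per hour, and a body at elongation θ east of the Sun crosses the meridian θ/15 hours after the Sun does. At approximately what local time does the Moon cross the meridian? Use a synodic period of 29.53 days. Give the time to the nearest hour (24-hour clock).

Phase angle: θ = 360°·(4 d)/(29.53 d) = 48.8°.
The Moon trails the Sun by θ/15 = 48.8/15 ≈ 3.25 hours.
12:00 + 3.25 h ≈ 15:15 → 15:00 to the nearest hour.

15:00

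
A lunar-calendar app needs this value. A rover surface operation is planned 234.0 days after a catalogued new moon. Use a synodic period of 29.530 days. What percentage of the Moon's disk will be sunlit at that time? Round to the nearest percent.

6%

234.0/29.530 = 7.924 lunations, so 7 complete cycles and 27.29 d into the next.
Phase angle: θ = 360°·(27.29 d)/(29.530 d) = 332.7°.
cos 332.7° = 0.889, so f = (1 − 0.889)/2 = 0.056, so 6%.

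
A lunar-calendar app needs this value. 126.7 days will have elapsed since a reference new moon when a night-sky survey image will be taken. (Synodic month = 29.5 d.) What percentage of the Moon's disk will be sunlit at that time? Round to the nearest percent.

Reduce mod P: 126.7 − 4×29.5 = 8.70 d into the current lunation.
Phase angle: θ = 360°·(8.70 d)/(29.5 d) = 106.2°.
With cos θ = (-0.278), the lit fraction is (1 − (-0.278))/2 ≈ 0.639, so 64%.

64%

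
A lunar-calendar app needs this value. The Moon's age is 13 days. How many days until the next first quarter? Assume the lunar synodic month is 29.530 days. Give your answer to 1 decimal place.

23.9 days

First quarter occurs at elongation 90°, i.e. at age 29.530 × 90/360 = 7.383 d.
Already past this cycle's first quarter; the next is at 7.383 + 29.530 = 36.913 d, so 36.913 − 13 = 23.913 days.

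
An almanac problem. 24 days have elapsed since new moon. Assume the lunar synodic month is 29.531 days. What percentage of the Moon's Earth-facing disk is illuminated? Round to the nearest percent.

31%

Phase angle: θ = 360°·(24 d)/(29.531 d) = 292.6°.
Illuminated fraction = (1 − cos 292.6°)/2 = (1 − 0.384)/2 ≈ 0.308, so 31%.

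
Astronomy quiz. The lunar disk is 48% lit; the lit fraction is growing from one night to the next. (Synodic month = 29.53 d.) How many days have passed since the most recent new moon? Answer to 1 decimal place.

7.2 days

cos θ = 1 − 2f = 0.040, giving a principal value of 87.7°.
Waxing ⇒ before full, so θ = 87.7°.
That fraction of the synodic month is 87.7/360 × 29.53 d ≈ 7.19 d.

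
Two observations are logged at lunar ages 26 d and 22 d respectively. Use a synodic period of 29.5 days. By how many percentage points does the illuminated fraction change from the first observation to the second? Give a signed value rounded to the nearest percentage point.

First observation: θ = 360°·26/29.5 = 317.3°, so f = 0.133.
Second observation: θ = 268.5°, f = 0.513.
Δf = 0.513 − 0.133 = +0.381, i.e. +38 pp.

+38 pp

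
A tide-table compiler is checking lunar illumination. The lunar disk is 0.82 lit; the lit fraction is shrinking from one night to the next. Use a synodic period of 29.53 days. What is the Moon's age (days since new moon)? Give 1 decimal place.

18.9 days

cos θ = 1 − 2f = -0.640, giving a principal value of 129.8°.
Since the Moon is past full (waning), take the reflex angle: θ = 360° − 129.8° = 230.2°.
Age = 29.53 × 230.2°/360° ≈ 18.88 days.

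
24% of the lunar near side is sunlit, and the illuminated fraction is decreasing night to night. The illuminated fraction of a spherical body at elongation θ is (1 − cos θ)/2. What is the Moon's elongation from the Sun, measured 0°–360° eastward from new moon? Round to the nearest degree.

cos θ = 1 − 2f = 0.520, giving a principal value of 58.7°.
Waning ⇒ past full, so θ = 360° − 58.7° = 301.3°.

301°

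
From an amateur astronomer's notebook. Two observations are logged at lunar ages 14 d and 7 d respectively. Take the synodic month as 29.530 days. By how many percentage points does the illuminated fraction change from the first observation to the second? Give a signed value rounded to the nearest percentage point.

θ₁ = 360° × 14/29.530 = 170.7°, f₁ = (1 − cos θ₁)/2 = 0.993.
θ₂ = 360° × 7/29.530 = 85.3°, f₂ = (1 − cos θ₂)/2 = 0.459.
Change = f₂ − f₁ = -0.534 → -53 percentage points.

-53 pp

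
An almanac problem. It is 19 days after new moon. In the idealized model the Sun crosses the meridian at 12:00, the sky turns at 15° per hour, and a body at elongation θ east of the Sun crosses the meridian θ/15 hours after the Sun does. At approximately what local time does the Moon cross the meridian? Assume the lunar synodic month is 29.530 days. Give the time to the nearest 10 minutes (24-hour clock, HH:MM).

Elongation θ = 360° × 19/29.530 ≈ 231.6°.
The Moon trails the Sun by θ/15 = 231.6/15 ≈ 15.44 hours.
12:00 + 15.442 h ≈ 03:27 → 03:30 to the nearest ten minutes.

03:30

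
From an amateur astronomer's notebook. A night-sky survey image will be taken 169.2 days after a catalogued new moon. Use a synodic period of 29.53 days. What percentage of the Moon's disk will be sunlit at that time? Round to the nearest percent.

169.2/29.53 = 5.730 lunations, so 5 complete cycles and 21.55 d into the next.
The Moon has covered 21.55/29.53 of its cycle, so θ ≈ 360° × 21.55/29.53 = 262.7°.
Illuminated fraction = (1 − cos 262.7°)/2 = (1 − (-0.127))/2 ≈ 0.563, so 56%.

56%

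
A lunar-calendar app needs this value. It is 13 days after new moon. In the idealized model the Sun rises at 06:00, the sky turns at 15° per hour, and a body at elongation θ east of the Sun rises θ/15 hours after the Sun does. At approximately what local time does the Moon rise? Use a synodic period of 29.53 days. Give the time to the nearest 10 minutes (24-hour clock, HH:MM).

16:30

Elongation θ = 360° × 13/29.53 ≈ 158.5°.
At 15° of sky rotation per hour, 158.5° corresponds to a 10.57 h lag.
06:00 + 10.566 h ≈ 16:34 → 16:30 to the nearest ten minutes.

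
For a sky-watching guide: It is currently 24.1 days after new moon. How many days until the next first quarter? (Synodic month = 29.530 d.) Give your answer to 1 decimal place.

12.8 days

First quarter occurs at elongation 90°, i.e. at age 29.530 × 90/360 = 7.383 d.
This lunation's first quarter (7.383 d) has passed, so add one period: 36.913 − 24.1 = 12.812 days.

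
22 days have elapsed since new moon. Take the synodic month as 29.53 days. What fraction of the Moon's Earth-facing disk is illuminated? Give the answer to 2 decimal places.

Phase angle: θ = 360°·(22 d)/(29.53 d) = 268.2°.
Illuminated fraction = (1 − cos 268.2°)/2 = (1 − (-0.031))/2 ≈ 0.516.

0.52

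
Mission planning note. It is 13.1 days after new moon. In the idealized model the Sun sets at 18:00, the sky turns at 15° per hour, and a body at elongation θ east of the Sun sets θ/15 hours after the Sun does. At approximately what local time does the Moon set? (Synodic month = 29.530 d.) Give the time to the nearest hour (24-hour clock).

05:00

Elongation θ = 360° × 13.1/29.530 ≈ 159.7°.
The Moon trails the Sun by θ/15 = 159.7/15 ≈ 10.65 hours.
18:00 + 10.65 h ≈ 04:39 → 05:00 to the nearest hour.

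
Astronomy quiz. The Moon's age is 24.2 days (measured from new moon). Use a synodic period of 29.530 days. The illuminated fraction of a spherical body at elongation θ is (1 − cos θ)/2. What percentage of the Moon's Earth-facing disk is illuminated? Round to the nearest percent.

29%

Elongation θ = 360° × 24.2/29.530 ≈ 295.0°.
With cos θ = 0.423, the lit fraction is (1 − 0.423)/2 ≈ 0.289, so 29%.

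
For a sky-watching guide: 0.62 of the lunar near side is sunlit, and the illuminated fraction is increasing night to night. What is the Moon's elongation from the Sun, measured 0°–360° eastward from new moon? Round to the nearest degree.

From f = (1 − cos θ)/2: cos θ = 1 − 2×0.62 = -0.240; arccos → 103.9°.
The Moon is waxing (0°–180°), so θ = 103.9° directly.

104°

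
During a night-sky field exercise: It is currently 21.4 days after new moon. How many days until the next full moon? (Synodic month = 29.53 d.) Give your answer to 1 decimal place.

Full moon occurs at elongation 180°, i.e. at age 29.53 × 180/360 = 14.765 d.
Already past this cycle's full moon; the next is at 14.765 + 29.53 = 44.295 d, so 44.295 − 21.4 = 22.895 days.

22.9 days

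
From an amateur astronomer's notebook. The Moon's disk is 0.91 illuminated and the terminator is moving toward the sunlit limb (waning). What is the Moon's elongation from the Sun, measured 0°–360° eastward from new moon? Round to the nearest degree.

Invert f = (1 − cos θ)/2 to get cos θ = 1 − 2(0.91) = -0.820, hence θ₀ = arccos -0.820 = 145.1°.
Waning ⇒ past full, so θ = 360° − 145.1° = 214.9°.

215°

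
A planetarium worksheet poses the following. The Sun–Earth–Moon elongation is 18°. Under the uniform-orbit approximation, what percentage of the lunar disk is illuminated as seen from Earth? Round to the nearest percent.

cos 18° = 0.951, so f = (1 − 0.951)/2 = 0.024, i.e. 2%.

2%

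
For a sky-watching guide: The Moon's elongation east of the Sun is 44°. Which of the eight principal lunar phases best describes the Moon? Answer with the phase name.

waxing crescent

The waxing crescent sector spans roughly 22°–68°; 44° falls inside it.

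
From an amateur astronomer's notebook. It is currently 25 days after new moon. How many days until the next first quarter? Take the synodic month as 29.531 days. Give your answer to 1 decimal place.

First quarter occurs at elongation 90°, i.e. at age 29.531 × 90/360 = 7.383 d.
Already past this cycle's first quarter; the next is at 7.383 + 29.531 = 36.914 d, so 36.914 − 25 = 11.914 days.

11.9 days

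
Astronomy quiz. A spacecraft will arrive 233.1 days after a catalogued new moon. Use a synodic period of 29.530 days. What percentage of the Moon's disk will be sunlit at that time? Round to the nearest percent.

11%

233.1/29.530 = 7.894 lunations, so 7 complete cycles and 26.39 d into the next.
Phase angle: θ = 360°·(26.39 d)/(29.530 d) = 321.7°.
cos 321.7° = 0.785, so f = (1 − 0.785)/2 = 0.108, so 11%.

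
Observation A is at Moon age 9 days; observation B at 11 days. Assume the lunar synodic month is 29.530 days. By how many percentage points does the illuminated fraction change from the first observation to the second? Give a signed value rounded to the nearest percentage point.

θ₁ = 360° × 9/29.530 = 109.7°, f₁ = (1 − cos θ₁)/2 = 0.669.
θ₂ = 360° × 11/29.530 = 134.1°, f₂ = (1 − cos θ₂)/2 = 0.848.
Change = f₂ − f₁ = +0.179 → +18 percentage points.

+18 pp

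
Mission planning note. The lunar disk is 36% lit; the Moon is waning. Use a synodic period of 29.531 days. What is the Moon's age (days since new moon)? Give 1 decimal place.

23.5 days

cos θ = 1 − 2f = 0.280, giving a principal value of 73.7°.
Waning ⇒ past full, so θ = 360° − 73.7° = 286.3°.
Age = 29.531 × 286.3°/360° ≈ 23.48 days.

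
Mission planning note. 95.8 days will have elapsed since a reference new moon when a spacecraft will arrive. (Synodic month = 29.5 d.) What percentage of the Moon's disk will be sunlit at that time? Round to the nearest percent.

49%

95.8/29.5 = 3.247 lunations, so 3 complete cycles and 7.30 d into the next.
The Moon has covered 7.30/29.5 of its cycle, so θ ≈ 360° × 7.30/29.5 = 89.1°.
With cos θ = 0.016, the lit fraction is (1 − 0.016)/2 ≈ 0.492, so 49%.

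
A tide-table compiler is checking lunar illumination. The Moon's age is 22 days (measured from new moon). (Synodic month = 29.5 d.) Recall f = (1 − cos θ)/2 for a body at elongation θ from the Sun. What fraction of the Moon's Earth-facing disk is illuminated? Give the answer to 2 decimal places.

The Moon has covered 22/29.5 of its cycle, so θ ≈ 360° × 22/29.5 = 268.5°.
cos 268.5° = (-0.027), so f = (1 − (-0.027))/2 = 0.513.

0.51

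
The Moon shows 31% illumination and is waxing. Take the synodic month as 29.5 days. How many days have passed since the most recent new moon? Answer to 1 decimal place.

5.5 days

From f = (1 − cos θ)/2: cos θ = 1 − 2×0.31 = 0.380; arccos → 67.7°.
Waxing ⇒ before full, so θ = 67.7°.
Age = 29.5 × 67.7°/360° ≈ 5.54 days.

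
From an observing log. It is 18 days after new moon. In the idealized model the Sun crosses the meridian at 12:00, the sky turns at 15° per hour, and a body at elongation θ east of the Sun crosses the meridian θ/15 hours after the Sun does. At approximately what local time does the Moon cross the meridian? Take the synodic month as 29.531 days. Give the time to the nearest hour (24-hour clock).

Phase angle: θ = 360°·(18 d)/(29.531 d) = 219.4°.
Delay after the Sun = 219.4° / (15°/h) ≈ 14.63 h.
12:00 + 14.63 h ≈ 02:38 → 03:00 to the nearest hour.

03:00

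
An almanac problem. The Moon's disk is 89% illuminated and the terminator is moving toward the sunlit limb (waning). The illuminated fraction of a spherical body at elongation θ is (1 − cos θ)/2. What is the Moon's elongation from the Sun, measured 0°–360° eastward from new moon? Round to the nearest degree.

219°

From f = (1 − cos θ)/2: cos θ = 1 − 2×0.89 = -0.780; arccos → 141.3°.
Waning ⇒ past full, so θ = 360° − 141.3° = 218.7°.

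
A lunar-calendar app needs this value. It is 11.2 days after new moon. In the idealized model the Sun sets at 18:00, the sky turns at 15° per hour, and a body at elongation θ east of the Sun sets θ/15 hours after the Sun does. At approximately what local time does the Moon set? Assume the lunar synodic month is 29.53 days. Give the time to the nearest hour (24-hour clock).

Phase angle: θ = 360°·(11.2 d)/(29.53 d) = 136.5°.
At 15° of sky rotation per hour, 136.5° corresponds to a 9.10 h lag.
18:00 + 9.10 h ≈ 03:06 → 03:00 to the nearest hour.

03:00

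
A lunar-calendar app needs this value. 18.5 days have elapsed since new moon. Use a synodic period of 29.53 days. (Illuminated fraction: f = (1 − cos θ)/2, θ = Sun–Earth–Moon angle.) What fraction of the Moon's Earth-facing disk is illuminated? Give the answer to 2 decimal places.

0.85

Phase angle: θ = 360°·(18.5 d)/(29.53 d) = 225.5°.
With cos θ = (-0.700), the lit fraction is (1 − (-0.700))/2 ≈ 0.850.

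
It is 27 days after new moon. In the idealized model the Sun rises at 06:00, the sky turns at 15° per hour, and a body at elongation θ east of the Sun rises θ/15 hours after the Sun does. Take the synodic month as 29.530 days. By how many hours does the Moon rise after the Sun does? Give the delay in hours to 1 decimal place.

Phase angle: θ = 360°·(27 d)/(29.530 d) = 329.2°.
Delay after the Sun = 329.2° / (15°/h) ≈ 21.94 h.
So the Moon rises 21.94 h after the Sun.

21.9 h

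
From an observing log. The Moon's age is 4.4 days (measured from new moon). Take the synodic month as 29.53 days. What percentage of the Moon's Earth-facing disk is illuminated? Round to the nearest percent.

20%

Phase angle: θ = 360°·(4.4 d)/(29.53 d) = 53.6°.
cos 53.6° = 0.593, so f = (1 − 0.593)/2 = 0.204, so 20%.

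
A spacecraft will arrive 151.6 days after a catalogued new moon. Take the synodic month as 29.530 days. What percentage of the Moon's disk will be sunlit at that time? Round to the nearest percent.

151.6 d spans 5 complete synodic months (5 × 29.530 = 147.65 d) plus 3.95 d.
The Moon has covered 3.95/29.530 of its cycle, so θ ≈ 360° × 3.95/29.530 = 48.2°.
With cos θ = 0.667, the lit fraction is (1 − 0.667)/2 ≈ 0.166, so 17%.

17%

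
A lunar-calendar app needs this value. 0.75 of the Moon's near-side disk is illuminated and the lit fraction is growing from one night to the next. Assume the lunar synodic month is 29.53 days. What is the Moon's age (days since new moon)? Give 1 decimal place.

Invert f = (1 − cos θ)/2 to get cos θ = 1 − 2(0.75) = -0.500, hence θ₀ = arccos -0.500 = 120.0°.
The Moon is waxing (0°–180°), so θ = 120.0° directly.
Age = 29.53 × 120.0°/360° ≈ 9.84 days.

9.8 days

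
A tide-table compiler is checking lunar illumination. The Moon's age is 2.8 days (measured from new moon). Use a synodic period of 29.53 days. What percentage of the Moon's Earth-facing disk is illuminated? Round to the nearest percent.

Elongation θ = 360° × 2.8/29.53 ≈ 34.1°.
cos 34.1° = 0.828, so f = (1 − 0.828)/2 = 0.086, so 9%.

9%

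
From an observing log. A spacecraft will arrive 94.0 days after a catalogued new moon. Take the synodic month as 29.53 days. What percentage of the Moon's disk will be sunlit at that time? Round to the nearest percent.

94.0/29.53 = 3.183 lunations, so 3 complete cycles and 5.41 d into the next.
Phase angle: θ = 360°·(5.41 d)/(29.53 d) = 66.0°.
With cos θ = 0.407, the lit fraction is (1 − 0.407)/2 ≈ 0.296, so 30%.

30%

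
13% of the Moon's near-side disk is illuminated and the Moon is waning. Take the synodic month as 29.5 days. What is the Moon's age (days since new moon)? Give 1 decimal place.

26.0 days

cos θ = 1 − 2f = 0.740, giving a principal value of 42.3°.
Waning ⇒ past full, so θ = 360° − 42.3° = 317.7°.
At 360°/29.5 d per day, 317.7° corresponds to 26.04 days.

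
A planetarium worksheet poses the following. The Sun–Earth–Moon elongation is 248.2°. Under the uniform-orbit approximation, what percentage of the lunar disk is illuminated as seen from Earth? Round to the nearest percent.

Half-versine of 248.2°: (1 − (-0.371))/2 = 0.686, i.e. 69%.

69%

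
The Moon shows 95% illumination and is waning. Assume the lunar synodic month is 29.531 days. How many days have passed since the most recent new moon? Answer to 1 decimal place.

Invert f = (1 − cos θ)/2 to get cos θ = 1 − 2(0.95) = -0.900, hence θ₀ = arccos -0.900 = 154.2°.
Since the Moon is past full (waning), take the reflex angle: θ = 360° − 154.2° = 205.8°.
That fraction of the synodic month is 205.8/360 × 29.531 d ≈ 16.89 d.

16.9 days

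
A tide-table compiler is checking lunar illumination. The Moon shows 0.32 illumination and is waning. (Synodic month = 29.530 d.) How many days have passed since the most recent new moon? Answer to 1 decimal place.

Invert f = (1 − cos θ)/2 to get cos θ = 1 − 2(0.32) = 0.360, hence θ₀ = arccos 0.360 = 68.9°.
A waning Moon lies in 180°–360°, so θ = 360° − 68.9° = 291.1°.
Age = 29.530 × 291.1°/360° ≈ 23.88 days.

23.9 days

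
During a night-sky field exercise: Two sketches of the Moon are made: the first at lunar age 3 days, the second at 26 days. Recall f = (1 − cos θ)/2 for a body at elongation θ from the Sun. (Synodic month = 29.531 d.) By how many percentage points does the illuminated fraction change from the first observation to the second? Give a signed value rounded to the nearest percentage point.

θ₁ = 360° × 3/29.531 = 36.6°, f₁ = (1 − cos θ₁)/2 = 0.098.
θ₂ = 360° × 26/29.531 = 317.0°, f₂ = (1 − cos θ₂)/2 = 0.135.
Change = f₂ − f₁ = +0.036 → +4 percentage points.

+4 pp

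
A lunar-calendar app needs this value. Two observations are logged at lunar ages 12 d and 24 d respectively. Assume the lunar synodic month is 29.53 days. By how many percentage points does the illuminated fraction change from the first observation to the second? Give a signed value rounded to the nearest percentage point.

-61 pp

θ₁ = 360° × 12/29.53 = 146.3°, f₁ = (1 − cos θ₁)/2 = 0.916.
θ₂ = 360° × 24/29.53 = 292.6°, f₂ = (1 − cos θ₂)/2 = 0.308.
Change = f₂ − f₁ = -0.608 → -61 percentage points.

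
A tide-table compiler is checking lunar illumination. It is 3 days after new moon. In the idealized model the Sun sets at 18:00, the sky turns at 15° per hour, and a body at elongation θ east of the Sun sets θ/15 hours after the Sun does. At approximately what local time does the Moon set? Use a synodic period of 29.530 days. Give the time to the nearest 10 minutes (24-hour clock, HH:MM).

20:30

The Moon has covered 3/29.530 of its cycle, so θ ≈ 360° × 3/29.530 = 36.6°.
Delay after the Sun = 36.6° / (15°/h) ≈ 2.44 h.
18:00 + 2.438 h ≈ 20:26 → 20:30 to the nearest ten minutes.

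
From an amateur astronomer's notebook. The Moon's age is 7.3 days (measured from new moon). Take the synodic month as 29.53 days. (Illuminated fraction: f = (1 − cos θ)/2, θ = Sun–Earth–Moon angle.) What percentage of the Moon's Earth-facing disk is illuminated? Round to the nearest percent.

Phase angle: θ = 360°·(7.3 d)/(29.53 d) = 89.0°.
With cos θ = 0.018, the lit fraction is (1 − 0.018)/2 ≈ 0.491, so 49%.

49%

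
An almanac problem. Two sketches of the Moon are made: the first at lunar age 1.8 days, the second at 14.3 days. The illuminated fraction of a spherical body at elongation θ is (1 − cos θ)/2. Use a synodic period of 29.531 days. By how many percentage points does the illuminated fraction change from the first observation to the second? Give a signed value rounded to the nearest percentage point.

First observation: θ = 360°·1.8/29.531 = 21.9°, so f = 0.036.
Second observation: θ = 174.3°, f = 0.998.
Δf = 0.998 − 0.036 = +0.961, i.e. +96 pp.

+96 percentage points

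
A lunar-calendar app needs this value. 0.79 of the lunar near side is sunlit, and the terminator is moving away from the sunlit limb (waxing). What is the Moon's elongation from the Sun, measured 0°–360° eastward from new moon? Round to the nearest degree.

cos θ = 1 − 2f = -0.580, giving a principal value of 125.5°.
The Moon is waxing (0°–180°), so θ = 125.5° directly.

125°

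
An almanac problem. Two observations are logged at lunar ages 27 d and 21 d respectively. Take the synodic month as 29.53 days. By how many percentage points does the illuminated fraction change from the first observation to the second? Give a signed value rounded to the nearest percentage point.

θ₁ = 360° × 27/29.53 = 329.2°, f₁ = (1 − cos θ₁)/2 = 0.071.
θ₂ = 360° × 21/29.53 = 256.0°, f₂ = (1 − cos θ₂)/2 = 0.621.
Change = f₂ − f₁ = +0.550 → +55 percentage points.

+55 percentage points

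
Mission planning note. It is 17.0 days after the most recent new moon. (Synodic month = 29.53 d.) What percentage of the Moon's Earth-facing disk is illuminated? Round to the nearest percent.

94%

The Moon has covered 17.0/29.53 of its cycle, so θ ≈ 360° × 17.0/29.53 = 207.2°.
With cos θ = (-0.889), the lit fraction is (1 − (-0.889))/2 ≈ 0.945, so 94%.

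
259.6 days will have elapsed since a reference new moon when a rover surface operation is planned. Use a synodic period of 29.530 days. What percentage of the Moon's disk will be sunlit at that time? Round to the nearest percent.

259.6/29.530 = 8.791 lunations, so 8 complete cycles and 23.36 d into the next.
Phase angle: θ = 360°·(23.36 d)/(29.530 d) = 284.8°.
Illuminated fraction = (1 − cos 284.8°)/2 = (1 − 0.255)/2 ≈ 0.372, so 37%.

37%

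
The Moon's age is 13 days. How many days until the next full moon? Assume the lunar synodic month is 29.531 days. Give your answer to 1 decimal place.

Full moon occurs at elongation 180°, i.e. at age 29.531 × 180/360 = 14.765 d.
That is 14.765 − 13 = 1.765 days ahead.

1.8 days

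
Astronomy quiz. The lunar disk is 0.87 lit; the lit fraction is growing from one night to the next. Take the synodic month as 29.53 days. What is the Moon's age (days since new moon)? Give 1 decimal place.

11.3 days

Invert f = (1 − cos θ)/2 to get cos θ = 1 − 2(0.87) = -0.740, hence θ₀ = arccos -0.740 = 137.7°.
The Moon is waxing (0°–180°), so θ = 137.7° directly.
Age = 29.53 × 137.7°/360° ≈ 11.30 days.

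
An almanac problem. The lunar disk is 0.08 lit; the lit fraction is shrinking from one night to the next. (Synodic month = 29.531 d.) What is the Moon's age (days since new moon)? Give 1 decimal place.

cos θ = 1 − 2f = 0.840, giving a principal value of 32.9°.
Waning ⇒ past full, so θ = 360° − 32.9° = 327.1°.
At 360°/29.531 d per day, 327.1° corresponds to 26.84 days.

26.8 days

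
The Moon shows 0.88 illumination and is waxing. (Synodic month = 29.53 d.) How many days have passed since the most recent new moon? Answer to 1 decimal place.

11.4 days

From f = (1 − cos θ)/2: cos θ = 1 − 2×0.88 = -0.760; arccos → 139.5°.
Before full moon the principal value applies: θ = 139.5°.
That fraction of the synodic month is 139.5/360 × 29.53 d ≈ 11.44 d.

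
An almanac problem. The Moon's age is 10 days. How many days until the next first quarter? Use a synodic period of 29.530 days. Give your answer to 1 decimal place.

26.9 days

First quarter is 0.25 of the way through the cycle: age 0.25 × 29.530 = 7.383 d.
This lunation's first quarter (7.383 d) has passed, so add one period: 36.913 − 10 = 26.913 days.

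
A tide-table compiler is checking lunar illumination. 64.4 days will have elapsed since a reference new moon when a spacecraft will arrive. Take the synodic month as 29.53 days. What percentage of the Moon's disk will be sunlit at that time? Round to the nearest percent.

29%

64.4 d spans 2 complete synodic months (2 × 29.53 = 59.06 d) plus 5.34 d.
The Moon has covered 5.34/29.53 of its cycle, so θ ≈ 360° × 5.34/29.53 = 65.1°.
Illuminated fraction = (1 − cos 65.1°)/2 = (1 − 0.421)/2 ≈ 0.289, so 29%.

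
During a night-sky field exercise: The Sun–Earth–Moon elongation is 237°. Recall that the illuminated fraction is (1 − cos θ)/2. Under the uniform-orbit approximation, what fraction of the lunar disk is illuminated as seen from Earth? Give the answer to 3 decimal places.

f = (1 − cos 237°)/2 = (1 − (-0.545))/2 ≈ 0.772.

0.772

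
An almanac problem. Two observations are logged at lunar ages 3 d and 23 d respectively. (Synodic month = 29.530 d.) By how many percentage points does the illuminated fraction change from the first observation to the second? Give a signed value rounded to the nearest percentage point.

First observation: θ = 360°·3/29.530 = 36.6°, so f = 0.098.
Second observation: θ = 280.4°, f = 0.410.
Δf = 0.410 − 0.098 = +0.311, i.e. +31 pp.

+31 percentage points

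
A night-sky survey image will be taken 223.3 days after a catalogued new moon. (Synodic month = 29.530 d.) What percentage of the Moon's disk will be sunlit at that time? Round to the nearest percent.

223.3 d spans 7 complete synodic months (7 × 29.530 = 206.71 d) plus 16.59 d.
The Moon has covered 16.59/29.530 of its cycle, so θ ≈ 360° × 16.59/29.530 = 202.2°.
cos 202.2° = (-0.926), so f = (1 − (-0.926))/2 = 0.963, so 96%.

96%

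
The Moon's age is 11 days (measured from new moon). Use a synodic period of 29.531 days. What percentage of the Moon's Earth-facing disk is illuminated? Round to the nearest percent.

The Moon has covered 11/29.531 of its cycle, so θ ≈ 360° × 11/29.531 = 134.1°.
Illuminated fraction = (1 − cos 134.1°)/2 = (1 − (-0.696))/2 ≈ 0.848, so 85%.

85%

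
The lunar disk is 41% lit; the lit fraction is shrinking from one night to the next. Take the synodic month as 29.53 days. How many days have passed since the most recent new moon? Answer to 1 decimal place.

23.0 days

From f = (1 − cos θ)/2: cos θ = 1 − 2×0.41 = 0.180; arccos → 79.6°.
A waning Moon lies in 180°–360°, so θ = 360° − 79.6° = 280.4°.
That fraction of the synodic month is 280.4/360 × 29.53 d ≈ 23.00 d.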